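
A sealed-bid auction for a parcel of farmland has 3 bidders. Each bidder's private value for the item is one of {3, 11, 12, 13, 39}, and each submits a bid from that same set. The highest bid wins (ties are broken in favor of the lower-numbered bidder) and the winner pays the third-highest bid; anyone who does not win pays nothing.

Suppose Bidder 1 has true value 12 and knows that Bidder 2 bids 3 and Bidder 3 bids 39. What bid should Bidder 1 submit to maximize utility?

Bid 3: loses, pays 0, utility 0.
Bid 11: loses, pays 0, utility 0.
Bid 12: loses, pays 0, utility 0.
Bid 13: loses, pays 0, utility 0.
Bid 39: wins, pays 3, utility 12 - 3 = 9.
The best choice is 39 with utility 9.

39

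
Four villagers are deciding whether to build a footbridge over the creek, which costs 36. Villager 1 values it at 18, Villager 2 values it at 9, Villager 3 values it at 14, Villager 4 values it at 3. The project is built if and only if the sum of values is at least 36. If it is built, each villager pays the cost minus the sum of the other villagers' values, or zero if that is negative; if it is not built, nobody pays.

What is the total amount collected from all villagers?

17

Total value 44 ≥ cost 36, so it is built.
Villager 1: others sum to 26; max(0, 36 - 26) = 10.
Villager 2: others sum to 35; max(0, 36 - 35) = 1.
Villager 3: others sum to 30; max(0, 36 - 30) = 6.
Villager 4: others sum to 41; max(0, 36 - 41) = 0.
Total collected = 10 + 1 + 6 + 0 = 17.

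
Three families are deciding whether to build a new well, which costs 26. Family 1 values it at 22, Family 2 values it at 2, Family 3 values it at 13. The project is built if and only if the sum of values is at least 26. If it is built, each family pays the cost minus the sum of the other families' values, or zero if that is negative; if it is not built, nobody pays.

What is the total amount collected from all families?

Total value 37 ≥ cost 26, so it is built.
Family 1: others sum to 15; max(0, 26 - 15) = 11.
Family 2: others sum to 35; max(0, 26 - 35) = 0.
Family 3: others sum to 24; max(0, 26 - 24) = 2.
Total collected = 11 + 0 + 2 = 13.

13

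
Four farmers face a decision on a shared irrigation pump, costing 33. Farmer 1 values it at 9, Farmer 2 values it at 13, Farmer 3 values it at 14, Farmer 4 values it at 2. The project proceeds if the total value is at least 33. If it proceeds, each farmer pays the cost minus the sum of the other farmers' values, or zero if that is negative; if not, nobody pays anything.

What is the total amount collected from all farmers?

21

Total value 38 ≥ cost 33, so it is built.
Farmer 1: others sum to 29; max(0, 33 - 29) = 4.
Farmer 2: others sum to 25; max(0, 33 - 25) = 8.
Farmer 3: others sum to 24; max(0, 33 - 24) = 9.
Farmer 4: others sum to 36; max(0, 33 - 36) = 0.
Total collected = 4 + 8 + 9 + 0 = 21.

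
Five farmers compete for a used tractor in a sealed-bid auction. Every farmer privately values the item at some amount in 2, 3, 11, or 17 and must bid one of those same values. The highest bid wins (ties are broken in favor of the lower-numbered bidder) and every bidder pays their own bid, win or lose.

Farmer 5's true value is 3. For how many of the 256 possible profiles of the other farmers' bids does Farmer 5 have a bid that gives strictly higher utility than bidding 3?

Others bid (2, 2, 2, 3): truth gives -3; bid 2 gives -2 > -3. Violating.
Others bid (2, 2, 2, 11): truth gives -3; bid 2 gives -2 > -3. Violating.
Others bid (2, 2, 2, 17): truth gives -3; bid 2 gives -2 > -3. Violating.
Others bid (2, 2, 3, 2): truth gives -3; bid 2 gives -2 > -3. Violating.
Others bid (2, 2, 2, 2): truth gives 0; no alternative beats it.
(Checking all 256 profiles: 255 have a profitable deviation, 1 does not.)

255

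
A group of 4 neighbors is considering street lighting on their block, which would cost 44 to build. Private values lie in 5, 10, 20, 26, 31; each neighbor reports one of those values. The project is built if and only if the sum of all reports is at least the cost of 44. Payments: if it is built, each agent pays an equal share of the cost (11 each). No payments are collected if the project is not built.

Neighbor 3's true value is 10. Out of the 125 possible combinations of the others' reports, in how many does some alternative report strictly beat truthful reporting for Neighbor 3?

Others report (5, 5, 26): truth gives -1; report 5 gives 0 > -1. Violating.
Others report (5, 10, 20): truth gives -1; report 5 gives 0 > -1. Violating.
Others report (5, 20, 10): truth gives -1; report 5 gives 0 > -1. Violating.
Others report (5, 26, 5): truth gives -1; report 5 gives 0 > -1. Violating.
Others report (5, 5, 5): truth gives 0; no alternative beats it.
Others report (5, 5, 10): truth gives 0; no alternative beats it.
(Checking all 125 profiles: 9 have a profitable deviation, 116 do not.)

9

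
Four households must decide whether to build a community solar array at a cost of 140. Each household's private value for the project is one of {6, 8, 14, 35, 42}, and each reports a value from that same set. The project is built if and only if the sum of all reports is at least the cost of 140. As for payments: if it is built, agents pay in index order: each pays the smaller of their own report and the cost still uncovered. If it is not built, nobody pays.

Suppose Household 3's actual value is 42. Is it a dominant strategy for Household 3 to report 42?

Consider the case where Household 1 reports 35, Household 2 reports 35 and Household 4 reports 35.
Truthful report 42: project built, pays 42, utility 42 - 42 = 0.
Report 35 instead: project built, pays 35, utility 42 - 35 = 7.
Since 7 > 0, reporting 35 is strictly better here, so truthful reporting is not dominant.

No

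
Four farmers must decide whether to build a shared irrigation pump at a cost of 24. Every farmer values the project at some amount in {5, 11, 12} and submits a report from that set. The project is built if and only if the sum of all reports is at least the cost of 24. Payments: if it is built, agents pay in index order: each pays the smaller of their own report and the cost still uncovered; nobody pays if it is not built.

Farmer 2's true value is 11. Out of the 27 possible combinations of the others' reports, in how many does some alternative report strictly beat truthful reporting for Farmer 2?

26

Others report (5, 5, 11): truth gives 0; report 5 gives 6 > 0. Violating.
Others report (5, 5, 12): truth gives 0; report 5 gives 6 > 0. Violating.
Others report (5, 11, 5): truth gives 0; report 5 gives 6 > 0. Violating.
Others report (5, 11, 11): truth gives 0; report 5 gives 6 > 0. Violating.
Others report (5, 5, 5): truth gives 0; no alternative beats it.
(Checking all 27 profiles: 26 have a profitable deviation, 1 does not.)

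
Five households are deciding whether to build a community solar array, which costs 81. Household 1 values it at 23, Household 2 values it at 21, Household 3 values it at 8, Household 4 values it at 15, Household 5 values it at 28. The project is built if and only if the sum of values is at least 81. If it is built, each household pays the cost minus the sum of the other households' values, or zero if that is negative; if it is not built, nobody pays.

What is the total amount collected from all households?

Total value 95 ≥ cost 81, so it is built.
Household 1: others sum to 72; max(0, 81 - 72) = 9.
Household 2: others sum to 74; max(0, 81 - 74) = 7.
Household 3: others sum to 87; max(0, 81 - 87) = 0.
Household 4: others sum to 80; max(0, 81 - 80) = 1.
Household 5: others sum to 67; max(0, 81 - 67) = 14.
Total collected = 9 + 7 + 0 + 1 + 14 = 31.

31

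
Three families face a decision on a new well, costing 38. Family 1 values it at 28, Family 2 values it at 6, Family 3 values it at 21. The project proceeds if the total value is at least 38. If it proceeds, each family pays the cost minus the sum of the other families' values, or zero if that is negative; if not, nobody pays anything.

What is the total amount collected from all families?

Total value 55 ≥ cost 38, so it is built.
Family 1: others sum to 27; max(0, 38 - 27) = 11.
Family 2: others sum to 49; max(0, 38 - 49) = 0.
Family 3: others sum to 34; max(0, 38 - 34) = 4.
Total collected = 11 + 0 + 4 = 15.

15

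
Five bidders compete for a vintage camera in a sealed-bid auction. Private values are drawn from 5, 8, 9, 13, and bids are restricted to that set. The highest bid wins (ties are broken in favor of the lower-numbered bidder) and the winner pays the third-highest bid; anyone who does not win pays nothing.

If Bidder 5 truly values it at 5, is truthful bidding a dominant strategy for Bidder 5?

Check each profile of the others' bids and compare truth against every alternative bid.
Others bid (5, 5, 5, 5): truth gives 0, best alternative gives 0.
Others bid (5, 5, 5, 8): truth gives 0, best alternative gives 0.
Others bid (5, 5, 5, 9): truth gives 0, best alternative gives 0.
Others bid (5, 5, 5, 13): truth gives 0, best alternative gives 0.
Others bid (5, 5, 8, 5): truth gives 0, best alternative gives 0.
Others bid (5, 5, 8, 8): truth gives 0, best alternative gives 0.
(Remaining 250 profiles checked similarly; truth is weakly best in each.)
In every case the truthful bid is at least as good as any alternative, so it is a dominant strategy.

Yes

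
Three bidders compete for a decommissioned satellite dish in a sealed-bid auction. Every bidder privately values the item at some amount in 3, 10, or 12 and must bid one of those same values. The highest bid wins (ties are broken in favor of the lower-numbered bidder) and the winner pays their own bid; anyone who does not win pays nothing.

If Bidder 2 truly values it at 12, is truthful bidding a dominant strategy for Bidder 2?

Consider the case where Bidder 1 bids 3 and Bidder 3 bids 3.
Truthful bid 12: wins, pays 12, utility 12 - 12 = 0.
Bid 10 instead: wins, pays 10, utility 12 - 10 = 2.
Since 2 > 0, bidding 10 is strictly better here, so truthful bidding is not dominant.

No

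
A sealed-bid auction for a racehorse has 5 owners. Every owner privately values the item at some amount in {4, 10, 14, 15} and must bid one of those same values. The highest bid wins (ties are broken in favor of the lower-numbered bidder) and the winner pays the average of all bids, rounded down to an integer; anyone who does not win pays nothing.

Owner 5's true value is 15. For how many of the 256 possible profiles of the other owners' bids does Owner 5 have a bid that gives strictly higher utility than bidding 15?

2

Others bid (4, 4, 4, 4): truth gives 9; bid 10 gives 10 > 9. Violating.
Others bid (10, 10, 10, 10): truth gives 4; bid 14 gives 5 > 4. Violating.
Others bid (4, 4, 4, 10): truth gives 8; no alternative beats it.
Others bid (4, 4, 4, 14): truth gives 7; no alternative beats it.
(Checking all 256 profiles: 2 have a profitable deviation, 254 do not.)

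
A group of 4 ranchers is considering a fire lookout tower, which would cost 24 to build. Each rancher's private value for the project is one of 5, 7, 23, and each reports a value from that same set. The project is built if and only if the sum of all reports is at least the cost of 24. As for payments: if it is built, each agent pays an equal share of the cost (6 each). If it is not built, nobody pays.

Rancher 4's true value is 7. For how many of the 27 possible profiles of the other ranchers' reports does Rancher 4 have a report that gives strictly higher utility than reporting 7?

1

Others report (5, 5, 5): truth gives 0; report 23 gives 1 > 0. Violating.
Others report (5, 5, 7): truth gives 1; no alternative beats it.
Others report (5, 5, 23): truth gives 1; no alternative beats it.
(Checking all 27 profiles: 1 has a profitable deviation, 26 do not.)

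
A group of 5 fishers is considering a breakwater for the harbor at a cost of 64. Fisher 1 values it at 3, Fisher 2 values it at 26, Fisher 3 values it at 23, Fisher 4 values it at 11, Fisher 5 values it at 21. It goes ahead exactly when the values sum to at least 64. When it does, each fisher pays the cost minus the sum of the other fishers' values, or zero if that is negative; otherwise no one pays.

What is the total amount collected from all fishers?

10

Total value 84 ≥ cost 64, so it is built.
Fisher 1: others sum to 81; max(0, 64 - 81) = 0.
Fisher 2: others sum to 58; max(0, 64 - 58) = 6.
Fisher 3: others sum to 61; max(0, 64 - 61) = 3.
Fisher 4: others sum to 73; max(0, 64 - 73) = 0.
Fisher 5: others sum to 63; max(0, 64 - 63) = 1.
Total collected = 0 + 6 + 3 + 0 + 1 = 10.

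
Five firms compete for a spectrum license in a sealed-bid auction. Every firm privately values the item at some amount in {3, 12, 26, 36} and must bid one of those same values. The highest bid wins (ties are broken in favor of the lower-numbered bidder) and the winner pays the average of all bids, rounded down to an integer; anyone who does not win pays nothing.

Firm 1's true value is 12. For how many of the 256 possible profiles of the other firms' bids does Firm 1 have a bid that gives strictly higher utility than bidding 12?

1

Others bid (3, 3, 3, 3): truth gives 8; bid 3 gives 9 > 8. Violating.
Others bid (3, 3, 3, 12): truth gives 6; no alternative beats it.
Others bid (3, 3, 3, 26): truth gives 0; no alternative beats it.
(Checking all 256 profiles: 1 has a profitable deviation, 255 do not.)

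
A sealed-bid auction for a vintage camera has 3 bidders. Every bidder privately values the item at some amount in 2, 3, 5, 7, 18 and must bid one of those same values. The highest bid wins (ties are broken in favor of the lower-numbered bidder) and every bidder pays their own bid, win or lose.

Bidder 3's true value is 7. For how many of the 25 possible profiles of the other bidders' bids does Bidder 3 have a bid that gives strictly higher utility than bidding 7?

Others bid (2, 2): truth gives 0; bid 3 gives 4 > 0. Violating.
Others bid (2, 3): truth gives 0; bid 5 gives 2 > 0. Violating.
Others bid (2, 7): truth gives -7; bid 2 gives -2 > -7. Violating.
Others bid (2, 18): truth gives -7; bid 2 gives -2 > -7. Violating.
Others bid (2, 5): truth gives 0; no alternative beats it.
Others bid (3, 5): truth gives 0; no alternative beats it.
(Checking all 25 profiles: 20 have a profitable deviation, 5 do not.)

20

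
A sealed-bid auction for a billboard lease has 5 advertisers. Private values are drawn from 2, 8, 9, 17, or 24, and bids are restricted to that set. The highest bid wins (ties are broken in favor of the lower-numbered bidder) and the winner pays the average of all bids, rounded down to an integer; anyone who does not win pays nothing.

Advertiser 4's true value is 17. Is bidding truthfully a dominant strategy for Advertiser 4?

No

Consider the case where Advertiser 1 bids 2, Advertiser 2 bids 2, Advertiser 3 bids 2 and Advertiser 5 bids 2.
Truthful bid 17: wins, pays 5, utility 17 - 5 = 12.
Bid 8 instead: wins, pays 3, utility 17 - 3 = 14.
Since 14 > 12, bidding 8 is strictly better here, so truthful bidding is not dominant.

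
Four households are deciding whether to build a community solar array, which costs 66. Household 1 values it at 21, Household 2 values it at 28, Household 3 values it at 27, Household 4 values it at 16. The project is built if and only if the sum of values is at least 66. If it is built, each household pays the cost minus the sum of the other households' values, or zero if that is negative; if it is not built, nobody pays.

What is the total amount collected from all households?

3

Total value 92 ≥ cost 66, so it is built.
Household 1: others sum to 71; max(0, 66 - 71) = 0.
Household 2: others sum to 64; max(0, 66 - 64) = 2.
Household 3: others sum to 65; max(0, 66 - 65) = 1.
Household 4: others sum to 76; max(0, 66 - 76) = 0.
Total collected = 0 + 2 + 1 + 0 = 3.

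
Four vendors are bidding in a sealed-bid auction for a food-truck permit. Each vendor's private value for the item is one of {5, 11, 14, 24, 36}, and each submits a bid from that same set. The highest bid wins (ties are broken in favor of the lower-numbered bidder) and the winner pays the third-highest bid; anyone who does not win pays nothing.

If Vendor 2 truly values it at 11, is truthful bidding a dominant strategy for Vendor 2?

No

Consider the case where Vendor 1 bids 5, Vendor 3 bids 5 and Vendor 4 bids 14.
Truthful bid 11: loses, pays 0, utility 0.
Bid 14 instead: wins, pays 5, utility 11 - 5 = 6.
Since 6 > 0, bidding 14 is strictly better here, so truthful bidding is not dominant.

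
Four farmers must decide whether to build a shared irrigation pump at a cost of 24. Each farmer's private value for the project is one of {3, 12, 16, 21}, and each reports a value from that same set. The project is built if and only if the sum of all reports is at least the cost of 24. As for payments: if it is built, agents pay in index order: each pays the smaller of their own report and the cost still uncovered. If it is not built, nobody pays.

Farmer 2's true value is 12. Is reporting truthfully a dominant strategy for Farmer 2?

Consider the case where Farmer 1 reports 3, Farmer 3 reports 3 and Farmer 4 reports 16.
Truthful report 12: project built, pays 12, utility 12 - 12 = 0.
Report 3 instead: project built, pays 3, utility 12 - 3 = 9.
Since 9 > 0, reporting 3 is strictly better here, so truthful reporting is not dominant.

No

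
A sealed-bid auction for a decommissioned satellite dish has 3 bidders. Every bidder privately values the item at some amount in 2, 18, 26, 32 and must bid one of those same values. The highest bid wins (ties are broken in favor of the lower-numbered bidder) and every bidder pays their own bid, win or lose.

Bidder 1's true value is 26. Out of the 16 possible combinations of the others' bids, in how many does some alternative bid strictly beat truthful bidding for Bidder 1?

Others bid (2, 2): truth gives 0; bid 2 gives 24 > 0. Violating.
Others bid (2, 18): truth gives 0; bid 18 gives 8 > 0. Violating.
Others bid (2, 32): truth gives -26; bid 2 gives -2 > -26. Violating.
Others bid (18, 2): truth gives 0; bid 18 gives 8 > 0. Violating.
Others bid (2, 26): truth gives 0; no alternative beats it.
Others bid (18, 26): truth gives 0; no alternative beats it.
(Checking all 16 profiles: 11 have a profitable deviation, 5 do not.)

11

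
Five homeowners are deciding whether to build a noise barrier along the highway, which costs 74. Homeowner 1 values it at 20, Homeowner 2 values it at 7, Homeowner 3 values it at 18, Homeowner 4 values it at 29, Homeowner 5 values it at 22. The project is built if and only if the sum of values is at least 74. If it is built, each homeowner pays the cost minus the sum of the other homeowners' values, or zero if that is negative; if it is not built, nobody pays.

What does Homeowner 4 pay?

Total value 96 ≥ cost 74, so the project is built.
The other homeowners' values sum to 67.
Cost minus that sum is 74 - 67 = 7.

7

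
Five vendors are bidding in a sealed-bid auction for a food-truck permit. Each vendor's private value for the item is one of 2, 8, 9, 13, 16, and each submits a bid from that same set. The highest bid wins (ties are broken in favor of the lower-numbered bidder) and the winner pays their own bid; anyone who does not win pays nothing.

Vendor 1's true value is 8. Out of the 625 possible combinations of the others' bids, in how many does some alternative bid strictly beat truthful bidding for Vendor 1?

Others bid (2, 2, 2, 2): truth gives 0; bid 2 gives 6 > 0. Violating.
Others bid (2, 2, 2, 8): truth gives 0; no alternative beats it.
Others bid (2, 2, 2, 9): truth gives 0; no alternative beats it.
(Checking all 625 profiles: 1 has a profitable deviation, 624 do not.)

1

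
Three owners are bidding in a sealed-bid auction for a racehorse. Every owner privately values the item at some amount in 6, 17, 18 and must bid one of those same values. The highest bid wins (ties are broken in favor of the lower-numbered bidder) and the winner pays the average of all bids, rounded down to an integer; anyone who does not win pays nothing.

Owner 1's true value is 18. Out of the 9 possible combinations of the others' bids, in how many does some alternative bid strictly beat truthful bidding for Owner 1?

1

Others bid (6, 6): truth gives 8; bid 6 gives 12 > 8. Violating.
Others bid (6, 17): truth gives 5; no alternative beats it.
Others bid (6, 18): truth gives 4; no alternative beats it.
(Checking all 9 profiles: 1 has a profitable deviation, 8 do not.)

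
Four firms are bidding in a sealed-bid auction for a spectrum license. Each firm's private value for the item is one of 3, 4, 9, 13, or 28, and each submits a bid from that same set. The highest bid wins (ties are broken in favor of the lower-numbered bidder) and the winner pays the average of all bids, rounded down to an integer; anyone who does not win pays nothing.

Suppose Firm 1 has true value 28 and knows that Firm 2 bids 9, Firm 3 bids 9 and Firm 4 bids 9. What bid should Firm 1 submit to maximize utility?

9

Bid 3: loses, pays 0, utility 0.
Bid 4: loses, pays 0, utility 0.
Bid 9: wins, pays 9, utility 28 - 9 = 19.
Bid 13: wins, pays 10, utility 28 - 10 = 18.
Bid 28: wins, pays 13, utility 28 - 13 = 15.
The best choice is 9 with utility 19.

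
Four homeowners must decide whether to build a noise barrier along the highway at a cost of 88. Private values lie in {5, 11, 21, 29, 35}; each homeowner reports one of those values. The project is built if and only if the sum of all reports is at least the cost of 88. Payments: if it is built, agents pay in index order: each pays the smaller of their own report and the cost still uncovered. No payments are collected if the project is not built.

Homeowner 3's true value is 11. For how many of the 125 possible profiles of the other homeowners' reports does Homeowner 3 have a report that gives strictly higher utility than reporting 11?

Others report (21, 29, 35): truth gives 0; report 5 gives 6 > 0. Violating.
Others report (21, 35, 29): truth gives 0; report 5 gives 6 > 0. Violating.
Others report (21, 35, 35): truth gives 0; report 5 gives 6 > 0. Violating.
Others report (29, 21, 35): truth gives 0; report 5 gives 6 > 0. Violating.
Others report (5, 5, 5): truth gives 0; no alternative beats it.
Others report (5, 5, 11): truth gives 0; no alternative beats it.
(Checking all 125 profiles: 17 have a profitable deviation, 108 do not.)

17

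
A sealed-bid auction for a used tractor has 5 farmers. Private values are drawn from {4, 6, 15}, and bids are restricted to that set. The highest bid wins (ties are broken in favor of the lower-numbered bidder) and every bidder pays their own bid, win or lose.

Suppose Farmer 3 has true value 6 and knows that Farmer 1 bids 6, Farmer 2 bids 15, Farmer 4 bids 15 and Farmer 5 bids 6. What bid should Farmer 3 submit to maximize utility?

4

Bid 4: loses but pays 4, utility -4.
Bid 6: loses but pays 6, utility -6.
Bid 15: loses but pays 15, utility -15.
The best choice is 4 with utility -4.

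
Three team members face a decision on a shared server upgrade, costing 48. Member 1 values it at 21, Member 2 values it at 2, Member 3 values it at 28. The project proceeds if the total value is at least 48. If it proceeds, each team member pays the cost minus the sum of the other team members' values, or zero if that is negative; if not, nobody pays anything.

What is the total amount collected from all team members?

43

Total value 51 ≥ cost 48, so it is built.
Member 1: others sum to 30; max(0, 48 - 30) = 18.
Member 2: others sum to 49; max(0, 48 - 49) = 0.
Member 3: others sum to 23; max(0, 48 - 23) = 25.
Total collected = 18 + 0 + 25 = 43.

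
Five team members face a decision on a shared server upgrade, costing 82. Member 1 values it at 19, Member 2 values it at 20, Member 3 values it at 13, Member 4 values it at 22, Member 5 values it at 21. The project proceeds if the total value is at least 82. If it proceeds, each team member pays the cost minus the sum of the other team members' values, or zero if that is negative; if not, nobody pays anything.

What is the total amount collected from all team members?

Total value 95 ≥ cost 82, so it is built.
Member 1: others sum to 76; max(0, 82 - 76) = 6.
Member 2: others sum to 75; max(0, 82 - 75) = 7.
Member 3: others sum to 82; max(0, 82 - 82) = 0.
Member 4: others sum to 73; max(0, 82 - 73) = 9.
Member 5: others sum to 74; max(0, 82 - 74) = 8.
Total collected = 6 + 7 + 0 + 9 + 8 = 30.

30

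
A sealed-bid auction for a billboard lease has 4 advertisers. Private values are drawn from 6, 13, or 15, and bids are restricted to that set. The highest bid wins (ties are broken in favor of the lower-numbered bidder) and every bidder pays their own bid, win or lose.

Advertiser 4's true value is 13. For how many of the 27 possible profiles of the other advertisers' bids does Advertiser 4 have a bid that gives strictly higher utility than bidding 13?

26

Others bid (6, 6, 13): truth gives -13; bid 15 gives -2 > -13. Violating.
Others bid (6, 6, 15): truth gives -13; bid 6 gives -6 > -13. Violating.
Others bid (6, 13, 6): truth gives -13; bid 15 gives -2 > -13. Violating.
Others bid (6, 13, 13): truth gives -13; bid 15 gives -2 > -13. Violating.
Others bid (6, 6, 6): truth gives 0; no alternative beats it.
(Checking all 27 profiles: 26 have a profitable deviation, 1 does not.)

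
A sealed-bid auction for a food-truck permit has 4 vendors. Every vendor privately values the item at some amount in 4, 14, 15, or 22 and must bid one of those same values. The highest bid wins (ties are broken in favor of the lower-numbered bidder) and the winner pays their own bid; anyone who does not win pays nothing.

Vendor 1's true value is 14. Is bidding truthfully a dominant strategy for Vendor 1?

No

Consider the case where Vendor 2 bids 4, Vendor 3 bids 4 and Vendor 4 bids 4.
Truthful bid 14: wins, pays 14, utility 14 - 14 = 0.
Bid 4 instead: wins, pays 4, utility 14 - 4 = 10.
Since 10 > 0, bidding 4 is strictly better here, so truthful bidding is not dominant.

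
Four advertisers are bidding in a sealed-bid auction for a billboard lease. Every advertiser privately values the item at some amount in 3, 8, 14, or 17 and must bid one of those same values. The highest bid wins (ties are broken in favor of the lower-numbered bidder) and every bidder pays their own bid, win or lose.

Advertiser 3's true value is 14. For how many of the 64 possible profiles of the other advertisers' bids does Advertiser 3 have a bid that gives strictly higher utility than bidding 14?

Others bid (3, 3, 3): truth gives 0; bid 8 gives 6 > 0. Violating.
Others bid (3, 3, 8): truth gives 0; bid 8 gives 6 > 0. Violating.
Others bid (3, 3, 17): truth gives -14; bid 3 gives -3 > -14. Violating.
Others bid (3, 8, 17): truth gives -14; bid 3 gives -3 > -14. Violating.
Others bid (3, 3, 14): truth gives 0; no alternative beats it.
Others bid (3, 8, 3): truth gives 0; no alternative beats it.
(Checking all 64 profiles: 54 have a profitable deviation, 10 do not.)

54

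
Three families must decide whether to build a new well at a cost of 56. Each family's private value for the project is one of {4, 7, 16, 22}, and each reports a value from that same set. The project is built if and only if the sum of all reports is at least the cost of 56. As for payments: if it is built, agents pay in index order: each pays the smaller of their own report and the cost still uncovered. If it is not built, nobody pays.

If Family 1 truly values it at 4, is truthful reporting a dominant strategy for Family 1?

Yes

Check each profile of the others' reports and compare truth against every alternative report.
Others report (4, 4): truth gives 0, best alternative gives 0.
Others report (4, 7): truth gives 0, best alternative gives 0.
Others report (4, 16): truth gives 0, best alternative gives 0.
Others report (4, 22): truth gives 0, best alternative gives 0.
Others report (7, 4): truth gives 0, best alternative gives 0.
Others report (7, 7): truth gives 0, best alternative gives 0.
(Remaining 10 profiles checked similarly; truth is weakly best in each.)
In every case the truthful report is at least as good as any alternative, so it is a dominant strategy.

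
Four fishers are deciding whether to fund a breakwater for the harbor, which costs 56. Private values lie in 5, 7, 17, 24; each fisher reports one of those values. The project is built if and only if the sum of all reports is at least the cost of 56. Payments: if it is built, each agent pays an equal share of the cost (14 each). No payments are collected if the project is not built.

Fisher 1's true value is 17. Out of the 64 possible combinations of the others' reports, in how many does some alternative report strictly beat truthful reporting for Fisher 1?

Others report (5, 5, 24): truth gives 0; report 24 gives 3 > 0. Violating.
Others report (5, 7, 24): truth gives 0; report 24 gives 3 > 0. Violating.
Others report (5, 24, 5): truth gives 0; report 24 gives 3 > 0. Violating.
Others report (5, 24, 7): truth gives 0; report 24 gives 3 > 0. Violating.
Others report (5, 5, 5): truth gives 0; no alternative beats it.
Others report (5, 5, 7): truth gives 0; no alternative beats it.
(Checking all 64 profiles: 12 have a profitable deviation, 52 do not.)

12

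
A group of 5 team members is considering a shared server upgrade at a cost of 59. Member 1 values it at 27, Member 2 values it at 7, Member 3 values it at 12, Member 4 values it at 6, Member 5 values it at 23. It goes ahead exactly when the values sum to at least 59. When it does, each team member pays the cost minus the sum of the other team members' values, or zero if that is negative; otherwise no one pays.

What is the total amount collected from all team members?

Total value 75 ≥ cost 59, so it is built.
Member 1: others sum to 48; max(0, 59 - 48) = 11.
Member 2: others sum to 68; max(0, 59 - 68) = 0.
Member 3: others sum to 63; max(0, 59 - 63) = 0.
Member 4: others sum to 69; max(0, 59 - 69) = 0.
Member 5: others sum to 52; max(0, 59 - 52) = 7.
Total collected = 11 + 0 + 0 + 0 + 7 = 18.

18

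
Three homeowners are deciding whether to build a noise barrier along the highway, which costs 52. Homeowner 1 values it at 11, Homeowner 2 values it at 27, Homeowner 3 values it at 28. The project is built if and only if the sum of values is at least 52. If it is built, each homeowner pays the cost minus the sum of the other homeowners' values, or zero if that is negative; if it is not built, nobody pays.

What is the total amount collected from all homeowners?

Total value 66 ≥ cost 52, so it is built.
Homeowner 1: others sum to 55; max(0, 52 - 55) = 0.
Homeowner 2: others sum to 39; max(0, 52 - 39) = 13.
Homeowner 3: others sum to 38; max(0, 52 - 38) = 14.
Total collected = 0 + 13 + 14 = 27.

27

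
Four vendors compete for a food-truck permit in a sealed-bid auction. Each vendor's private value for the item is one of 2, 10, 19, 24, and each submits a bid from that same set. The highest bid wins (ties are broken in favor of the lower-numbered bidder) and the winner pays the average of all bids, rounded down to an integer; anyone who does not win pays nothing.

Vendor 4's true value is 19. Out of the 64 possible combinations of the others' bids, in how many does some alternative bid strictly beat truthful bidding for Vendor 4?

Others bid (2, 2, 2): truth gives 13; bid 10 gives 15 > 13. Violating.
Others bid (2, 2, 19): truth gives 0; bid 24 gives 8 > 0. Violating.
Others bid (2, 10, 19): truth gives 0; bid 24 gives 6 > 0. Violating.
Others bid (2, 19, 2): truth gives 0; bid 24 gives 8 > 0. Violating.
Others bid (2, 2, 10): truth gives 11; no alternative beats it.
Others bid (2, 2, 24): truth gives 0; no alternative beats it.
(Checking all 64 profiles: 19 have a profitable deviation, 45 do not.)

19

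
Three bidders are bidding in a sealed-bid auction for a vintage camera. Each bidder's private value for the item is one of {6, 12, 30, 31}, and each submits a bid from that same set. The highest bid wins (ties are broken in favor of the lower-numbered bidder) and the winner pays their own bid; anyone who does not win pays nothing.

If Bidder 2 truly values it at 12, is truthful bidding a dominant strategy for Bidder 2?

Yes

Check each profile of the others' bids and compare truth against every alternative bid.
Others bid (6, 6): truth gives 0, best alternative gives 0.
Others bid (6, 12): truth gives 0, best alternative gives 0.
Others bid (6, 30): truth gives 0, best alternative gives 0.
Others bid (6, 31): truth gives 0, best alternative gives 0.
Others bid (12, 6): truth gives 0, best alternative gives 0.
Others bid (12, 12): truth gives 0, best alternative gives 0.
(Remaining 10 profiles checked similarly; truth is weakly best in each.)
In every case the truthful bid is at least as good as any alternative, so it is a dominant strategy.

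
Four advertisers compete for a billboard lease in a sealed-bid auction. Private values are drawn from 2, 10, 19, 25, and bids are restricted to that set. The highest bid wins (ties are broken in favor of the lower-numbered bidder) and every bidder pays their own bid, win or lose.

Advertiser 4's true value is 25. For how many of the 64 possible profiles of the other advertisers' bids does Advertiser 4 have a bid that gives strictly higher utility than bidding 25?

Others bid (2, 2, 2): truth gives 0; bid 10 gives 15 > 0. Violating.
Others bid (2, 2, 10): truth gives 0; bid 19 gives 6 > 0. Violating.
Others bid (2, 2, 25): truth gives -25; bid 2 gives -2 > -25. Violating.
Others bid (2, 10, 2): truth gives 0; bid 19 gives 6 > 0. Violating.
Others bid (2, 2, 19): truth gives 0; no alternative beats it.
Others bid (2, 10, 19): truth gives 0; no alternative beats it.
(Checking all 64 profiles: 45 have a profitable deviation, 19 do not.)

45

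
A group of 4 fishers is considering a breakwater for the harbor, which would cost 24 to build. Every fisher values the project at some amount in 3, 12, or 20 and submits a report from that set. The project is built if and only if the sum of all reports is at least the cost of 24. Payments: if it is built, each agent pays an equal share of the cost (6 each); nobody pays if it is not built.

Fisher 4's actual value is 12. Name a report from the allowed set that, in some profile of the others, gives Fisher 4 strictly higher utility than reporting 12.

Suppose Fisher 1 reports 3, Fisher 2 reports 3 and Fisher 3 reports 3.
Report 12: project not built, utility 0.
Report 20: project built, pays 6, utility 12 - 6 = 6.
So reporting 20 beats truth here (6 > 0).

20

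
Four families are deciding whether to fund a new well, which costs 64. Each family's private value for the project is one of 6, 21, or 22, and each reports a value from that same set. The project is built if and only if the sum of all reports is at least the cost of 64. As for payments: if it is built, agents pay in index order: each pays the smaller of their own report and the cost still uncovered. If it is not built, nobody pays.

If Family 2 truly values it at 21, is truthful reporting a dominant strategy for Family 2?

No

Consider the case where Family 1 reports 21, Family 3 reports 21 and Family 4 reports 21.
Truthful report 21: project built, pays 21, utility 21 - 21 = 0.
Report 6 instead: project built, pays 6, utility 21 - 6 = 15.
Since 15 > 0, reporting 6 is strictly better here, so truthful reporting is not dominant.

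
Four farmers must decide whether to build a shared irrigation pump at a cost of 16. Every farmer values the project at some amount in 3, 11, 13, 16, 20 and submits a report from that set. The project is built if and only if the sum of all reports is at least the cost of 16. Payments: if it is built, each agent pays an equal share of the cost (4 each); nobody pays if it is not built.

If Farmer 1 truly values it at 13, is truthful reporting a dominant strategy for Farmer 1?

Yes

Check each profile of the others' reports and compare truth against every alternative report.
Others report (3, 3, 3): truth gives 9, best alternative gives 9.
Others report (3, 3, 11): truth gives 9, best alternative gives 9.
Others report (3, 3, 13): truth gives 9, best alternative gives 9.
Others report (3, 3, 16): truth gives 9, best alternative gives 9.
Others report (3, 3, 20): truth gives 9, best alternative gives 9.
Others report (3, 11, 3): truth gives 9, best alternative gives 9.
(Remaining 119 profiles checked similarly; truth is weakly best in each.)
In every case the truthful report is at least as good as any alternative, so it is a dominant strategy.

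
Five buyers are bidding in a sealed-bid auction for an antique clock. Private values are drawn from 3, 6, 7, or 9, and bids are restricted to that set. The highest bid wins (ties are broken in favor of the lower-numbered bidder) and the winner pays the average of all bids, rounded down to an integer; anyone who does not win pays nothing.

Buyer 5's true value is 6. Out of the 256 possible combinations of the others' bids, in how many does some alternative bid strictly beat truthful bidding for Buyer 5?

36

Others bid (3, 3, 3, 6): truth gives 0; bid 7 gives 2 > 0. Violating.
Others bid (3, 3, 3, 7): truth gives 0; bid 9 gives 1 > 0. Violating.
Others bid (3, 3, 6, 3): truth gives 0; bid 7 gives 2 > 0. Violating.
Others bid (3, 3, 6, 6): truth gives 0; bid 7 gives 1 > 0. Violating.
Others bid (3, 3, 3, 3): truth gives 3; no alternative beats it.
Others bid (3, 3, 3, 9): truth gives 0; no alternative beats it.
(Checking all 256 profiles: 36 have a profitable deviation, 220 do not.)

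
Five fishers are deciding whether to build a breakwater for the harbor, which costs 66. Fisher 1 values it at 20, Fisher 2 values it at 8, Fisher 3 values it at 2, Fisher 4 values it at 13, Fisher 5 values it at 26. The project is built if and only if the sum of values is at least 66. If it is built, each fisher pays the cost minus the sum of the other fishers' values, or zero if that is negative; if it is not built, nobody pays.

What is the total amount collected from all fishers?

Total value 69 ≥ cost 66, so it is built.
Fisher 1: others sum to 49; max(0, 66 - 49) = 17.
Fisher 2: others sum to 61; max(0, 66 - 61) = 5.
Fisher 3: others sum to 67; max(0, 66 - 67) = 0.
Fisher 4: others sum to 56; max(0, 66 - 56) = 10.
Fisher 5: others sum to 43; max(0, 66 - 43) = 23.
Total collected = 17 + 5 + 0 + 10 + 23 = 55.

55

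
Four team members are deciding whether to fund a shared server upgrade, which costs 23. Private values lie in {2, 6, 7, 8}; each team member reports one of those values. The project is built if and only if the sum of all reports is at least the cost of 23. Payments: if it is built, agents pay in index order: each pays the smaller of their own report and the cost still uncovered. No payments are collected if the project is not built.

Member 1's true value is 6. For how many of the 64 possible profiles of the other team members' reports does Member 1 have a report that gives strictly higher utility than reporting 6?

17

Others report (6, 7, 8): truth gives 0; report 2 gives 4 > 0. Violating.
Others report (6, 8, 7): truth gives 0; report 2 gives 4 > 0. Violating.
Others report (6, 8, 8): truth gives 0; report 2 gives 4 > 0. Violating.
Others report (7, 6, 8): truth gives 0; report 2 gives 4 > 0. Violating.
Others report (2, 2, 2): truth gives 0; no alternative beats it.
Others report (2, 2, 6): truth gives 0; no alternative beats it.
(Checking all 64 profiles: 17 have a profitable deviation, 47 do not.)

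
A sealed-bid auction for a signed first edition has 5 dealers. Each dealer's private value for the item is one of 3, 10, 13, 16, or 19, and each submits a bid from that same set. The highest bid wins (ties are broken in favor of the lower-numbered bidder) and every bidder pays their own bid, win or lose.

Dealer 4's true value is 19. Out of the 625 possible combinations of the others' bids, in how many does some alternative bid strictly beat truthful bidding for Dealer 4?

Others bid (3, 3, 3, 3): truth gives 0; bid 10 gives 9 > 0. Violating.
Others bid (3, 3, 3, 10): truth gives 0; bid 10 gives 9 > 0. Violating.
Others bid (3, 3, 3, 13): truth gives 0; bid 13 gives 6 > 0. Violating.
Others bid (3, 3, 3, 16): truth gives 0; bid 16 gives 3 > 0. Violating.
Others bid (3, 3, 3, 19): truth gives 0; no alternative beats it.
Others bid (3, 3, 10, 19): truth gives 0; no alternative beats it.
(Checking all 625 profiles: 413 have a profitable deviation, 212 do not.)

413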